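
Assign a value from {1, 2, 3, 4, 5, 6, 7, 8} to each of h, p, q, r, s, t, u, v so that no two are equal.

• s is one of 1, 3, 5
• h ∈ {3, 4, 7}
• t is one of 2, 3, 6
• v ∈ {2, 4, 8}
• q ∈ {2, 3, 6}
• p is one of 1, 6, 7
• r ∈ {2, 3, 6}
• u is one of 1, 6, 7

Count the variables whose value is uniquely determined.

The 8 variables together cover exactly {1, 2, 3, 4, 5, 6, 7, 8} — 8 values for 8 variables — and 5 appears only in s's list, so s = 5.
Among the 7 still-open variables, 8 fits only v (and all 7 values in {1, 2, 3, 4, 6, 7, 8} must be used), so v = 8.
The 6 still-open variables together cover exactly {1, 2, 3, 4, 6, 7} — 6 values for 6 variables — and 4 appears only in h's list, so h = 4.
q, r, t share exactly the 3 values {2, 3, 6}; by pigeonhole those values go to them, so strike 2, 3, 6 from p, u.
Determined: h=4, s=5, v=8. The other variables each still have more than one consistent value. That makes 3.

3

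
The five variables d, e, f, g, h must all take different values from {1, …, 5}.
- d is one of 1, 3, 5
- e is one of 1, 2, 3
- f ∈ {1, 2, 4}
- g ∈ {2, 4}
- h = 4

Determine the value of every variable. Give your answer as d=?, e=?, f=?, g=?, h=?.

h's domain is down to {4}, so h = 4. Eliminate 4 elsewhere: f, g.
g has just one choice, so g = 2. Strike 2 from e, f.
f has just one choice, so f = 1. Strike 1 from d, e.
e's domain is down to {3}, so e = 3. Eliminate 3 elsewhere: d.
d must be 5 (only option left).

d=5, e=3, f=1, g=2, h=4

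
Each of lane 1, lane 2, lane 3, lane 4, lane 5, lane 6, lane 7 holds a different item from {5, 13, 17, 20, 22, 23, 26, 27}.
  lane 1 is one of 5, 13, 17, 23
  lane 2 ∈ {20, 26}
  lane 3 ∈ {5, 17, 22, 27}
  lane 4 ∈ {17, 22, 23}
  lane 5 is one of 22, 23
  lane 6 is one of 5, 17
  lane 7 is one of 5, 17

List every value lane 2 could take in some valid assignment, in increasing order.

20, 26

lane 6 and lane 7 between them cover only {5, 17} — a naked pair. Remove those values from lane 1, lane 3, lane 4.
lane 4 and lane 5 share exactly the 2 values {22, 23}; by pigeonhole those values go to them, so strike 22, 23 from lane 1, lane 3.
That leaves lane 1 = 13.
That leaves lane 3 = 27.
No further eliminations apply; lane 2 can still be any of 20, 26.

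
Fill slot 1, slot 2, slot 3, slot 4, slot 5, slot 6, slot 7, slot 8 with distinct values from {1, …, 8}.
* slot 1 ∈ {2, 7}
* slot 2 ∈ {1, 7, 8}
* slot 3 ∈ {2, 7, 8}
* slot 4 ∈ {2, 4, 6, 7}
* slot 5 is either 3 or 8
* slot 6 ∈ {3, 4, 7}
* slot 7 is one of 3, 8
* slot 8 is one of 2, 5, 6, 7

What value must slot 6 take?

The 8 variables together cover exactly {1, 2, 3, 4, 5, 6, 7, 8} — 8 values for 8 variables — and 1 appears only in slot 2's list, so slot 2 = 1.
The 7 still-open variables draw from only 7 values {2, 3, 4, 5, 6, 7, 8}, so each is used; only slot 8 can be 5, hence slot 8 = 5.
Among the 6 still-open variables, 6 fits only slot 4 (and all 6 values in {2, 3, 4, 6, 7, 8} must be used), so slot 4 = 6.
The 5 still-open variables together cover exactly {2, 3, 4, 7, 8} — 5 values for 5 variables — and 4 appears only in slot 6's list, so slot 6 = 4.

4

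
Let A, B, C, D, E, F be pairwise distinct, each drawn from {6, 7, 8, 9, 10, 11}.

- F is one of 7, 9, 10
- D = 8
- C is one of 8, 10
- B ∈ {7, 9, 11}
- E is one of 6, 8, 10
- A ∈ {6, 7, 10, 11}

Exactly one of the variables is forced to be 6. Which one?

E

D's domain is down to {8}, so D = 8. So C, E can't be 8.
That leaves C = 10. Eliminate 10 elsewhere: A, E, F.
So 6 goes to E.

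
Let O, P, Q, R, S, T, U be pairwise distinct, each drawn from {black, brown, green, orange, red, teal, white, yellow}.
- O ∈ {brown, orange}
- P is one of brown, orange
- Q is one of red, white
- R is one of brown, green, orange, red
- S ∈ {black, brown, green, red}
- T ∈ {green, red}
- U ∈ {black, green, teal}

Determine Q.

white

The 7 variables together cover exactly {black, brown, green, orange, red, teal, white} — 7 values for 7 variables — and teal appears only in U's list, so U = teal.
The 6 still-open variables draw from only 6 values {black, brown, green, orange, red, white}, so each is used; only S can be black, hence S = black.
Among the 5 still-open variables, white fits only Q (and all 5 values in {brown, green, orange, red, white} must be used), so Q = white.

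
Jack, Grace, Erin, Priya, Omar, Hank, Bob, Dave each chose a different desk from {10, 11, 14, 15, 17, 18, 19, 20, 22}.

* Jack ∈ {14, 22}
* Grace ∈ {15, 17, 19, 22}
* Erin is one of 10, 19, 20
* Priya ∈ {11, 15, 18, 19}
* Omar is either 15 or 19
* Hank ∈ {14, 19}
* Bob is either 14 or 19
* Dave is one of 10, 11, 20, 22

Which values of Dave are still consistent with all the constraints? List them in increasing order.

The 2 variables Hank and Bob are confined to {14, 19}, which locks those values in; drop them from Jack, Grace, Erin, Priya, Omar.
Jack has just one choice, so Jack = 22. Remove 22 from Grace, Dave.
Omar's domain is down to {15}, so Omar = 15. Eliminate 15 elsewhere: Grace, Priya.
Grace has just one choice, so Grace = 17.
No further eliminations apply; Dave can still be any of 10, 11, 20.

10, 11, 20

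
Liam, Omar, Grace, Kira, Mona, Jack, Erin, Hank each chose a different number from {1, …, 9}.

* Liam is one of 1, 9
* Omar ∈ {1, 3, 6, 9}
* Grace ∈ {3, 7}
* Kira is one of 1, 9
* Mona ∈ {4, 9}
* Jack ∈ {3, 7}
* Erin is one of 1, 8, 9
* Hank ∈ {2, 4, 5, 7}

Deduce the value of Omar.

6

Liam and Kira share exactly the 2 values {1, 9}; by pigeonhole those values go to them, so strike 1, 9 from Omar, Mona, Erin.
Mona must be 4 (only option left). Remove 4 from Hank.
That leaves Erin = 8.
Grace and Jack share exactly the 2 values {3, 7}; by pigeonhole those values go to them, so strike 3, 7 from Omar, Hank.
So Omar = 6.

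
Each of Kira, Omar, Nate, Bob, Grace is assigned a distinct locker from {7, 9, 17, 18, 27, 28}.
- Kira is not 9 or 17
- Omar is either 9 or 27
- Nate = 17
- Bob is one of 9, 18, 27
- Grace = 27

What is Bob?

Nate's domain is down to {17}, so Nate = 17.
That leaves Grace = 27. So Kira, Omar, Bob can't be 27.
That leaves Omar = 9. Strike 9 from Bob.
So Bob = 18.

18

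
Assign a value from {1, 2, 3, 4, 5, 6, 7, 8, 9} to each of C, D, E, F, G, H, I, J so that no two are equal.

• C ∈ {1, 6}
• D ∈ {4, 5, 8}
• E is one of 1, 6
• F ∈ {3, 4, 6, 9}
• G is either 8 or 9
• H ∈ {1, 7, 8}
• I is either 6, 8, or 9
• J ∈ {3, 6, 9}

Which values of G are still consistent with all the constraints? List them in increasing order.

The 8 variables together cover exactly {1, 3, 4, 5, 6, 7, 8, 9} — 8 values for 8 variables — and 5 appears only in D's list, so D = 5.
The 7 still-open variables draw from only 7 values {1, 3, 4, 6, 7, 8, 9}, so each is used; only F can be 4, hence F = 4.
The 6 still-open variables together cover exactly {1, 3, 6, 7, 8, 9} — 6 values for 6 variables — and 3 appears only in J's list, so J = 3.
Among the 5 still-open variables, 7 fits only H (and all 5 values in {1, 6, 7, 8, 9} must be used), so H = 7.
The 2 variables C and E are confined to {1, 6}, which locks those values in; drop them from I.
No further eliminations apply; G can still be any of 8, 9.

8, 9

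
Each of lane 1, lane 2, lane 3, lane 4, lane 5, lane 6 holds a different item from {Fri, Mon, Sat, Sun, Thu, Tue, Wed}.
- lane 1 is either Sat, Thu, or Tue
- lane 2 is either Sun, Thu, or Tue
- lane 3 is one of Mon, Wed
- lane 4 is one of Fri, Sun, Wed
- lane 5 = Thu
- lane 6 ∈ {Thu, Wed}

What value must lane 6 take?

Wed

lane 5 must be Thu (only option left). Strike Thu from lane 1, lane 2, lane 6.
So lane 6 = Wed.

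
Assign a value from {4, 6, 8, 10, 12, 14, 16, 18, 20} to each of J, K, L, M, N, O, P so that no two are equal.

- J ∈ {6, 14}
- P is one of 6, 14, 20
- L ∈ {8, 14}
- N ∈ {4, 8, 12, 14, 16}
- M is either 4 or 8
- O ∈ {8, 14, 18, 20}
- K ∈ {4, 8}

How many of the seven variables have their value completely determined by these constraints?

The 2 variables K and M are confined to {4, 8}, which locks those values in; drop them from L, N, O.
L has just one choice, so L = 14. Remove 14 from J, N, O, P.
That leaves J = 6. Strike 6 from P.
That leaves P = 20. Eliminate 20 elsewhere: O.
That leaves O = 18.
Determined: J=6, L=14, O=18, P=20. The other variables each still have more than one consistent value. That makes 4.

4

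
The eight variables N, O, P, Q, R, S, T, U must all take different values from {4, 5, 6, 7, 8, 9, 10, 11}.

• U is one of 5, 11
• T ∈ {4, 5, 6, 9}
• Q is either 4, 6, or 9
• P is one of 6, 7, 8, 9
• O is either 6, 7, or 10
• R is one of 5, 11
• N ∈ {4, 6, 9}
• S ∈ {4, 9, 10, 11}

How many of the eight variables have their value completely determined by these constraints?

3

The 8 variables draw from only 8 values {4, 5, 6, 7, 8, 9, 10, 11}, so each is used; only P can be 8, hence P = 8.
The 7 still-open variables draw from only 7 values {4, 5, 6, 7, 9, 10, 11}, so each is used; only O can be 7, hence O = 7.
The 6 still-open variables together cover exactly {4, 5, 6, 9, 10, 11} — 6 values for 6 variables — and 10 appears only in S's list, so S = 10.
The 2 variables R and U are confined to {5, 11}, which locks those values in; drop them from T.
Determined: O=7, P=8, S=10. The other variables each still have more than one consistent value. That makes 3.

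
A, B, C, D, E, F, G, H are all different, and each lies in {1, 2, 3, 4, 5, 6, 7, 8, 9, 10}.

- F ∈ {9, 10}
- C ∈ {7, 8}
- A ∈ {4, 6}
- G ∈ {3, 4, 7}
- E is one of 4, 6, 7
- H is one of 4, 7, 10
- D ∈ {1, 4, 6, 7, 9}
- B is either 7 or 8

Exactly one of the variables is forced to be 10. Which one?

The 8 variables together cover exactly {1, 3, 4, 6, 7, 8, 9, 10} — 8 values for 8 variables — and 1 appears only in D's list, so D = 1.
Among the 7 still-open variables, 3 fits only G (and all 7 values in {3, 4, 6, 7, 8, 9, 10} must be used), so G = 3.
The 6 still-open variables together cover exactly {4, 6, 7, 8, 9, 10} — 6 values for 6 variables — and 9 appears only in F's list, so F = 9.
Among the 5 still-open variables, 10 fits only H (and all 5 values in {4, 6, 7, 8, 10} must be used), so H = 10.

H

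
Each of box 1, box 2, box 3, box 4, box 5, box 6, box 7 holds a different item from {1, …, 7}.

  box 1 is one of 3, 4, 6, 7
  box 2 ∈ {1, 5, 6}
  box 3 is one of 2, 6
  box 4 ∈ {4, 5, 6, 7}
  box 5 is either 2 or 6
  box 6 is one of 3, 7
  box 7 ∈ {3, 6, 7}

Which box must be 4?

The 7 variables together cover exactly {1, 2, 3, 4, 5, 6, 7} — 7 values for 7 variables — and 1 appears only in box 2's list, so box 2 = 1.
The 6 still-open variables together cover exactly {2, 3, 4, 5, 6, 7} — 6 values for 6 variables — and 5 appears only in box 4's list, so box 4 = 5.
The 5 still-open variables draw from only 5 values {2, 3, 4, 6, 7}, so each is used; only box 1 can be 4, hence box 1 = 4.

box 1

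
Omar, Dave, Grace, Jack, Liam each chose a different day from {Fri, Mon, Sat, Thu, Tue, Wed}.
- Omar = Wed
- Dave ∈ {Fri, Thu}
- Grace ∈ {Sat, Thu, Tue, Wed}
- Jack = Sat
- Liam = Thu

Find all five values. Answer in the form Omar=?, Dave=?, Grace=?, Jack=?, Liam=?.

Omar=Wed, Dave=Fri, Grace=Tue, Jack=Sat, Liam=Thu

Omar must be Wed (only option left). Eliminate Wed elsewhere: Grace.
Jack must be Sat (only option left). Strike Sat from Grace.
Liam has just one choice, so Liam = Thu. Eliminate Thu elsewhere: Dave, Grace.
Dave's domain is down to {Fri}, so Dave = Fri.
Grace must be Tue (only option left).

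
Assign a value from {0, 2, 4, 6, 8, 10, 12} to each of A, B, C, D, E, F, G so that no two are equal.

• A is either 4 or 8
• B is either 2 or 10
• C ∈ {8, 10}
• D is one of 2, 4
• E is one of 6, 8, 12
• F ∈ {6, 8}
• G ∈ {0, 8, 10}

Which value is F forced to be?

Among the 7 variables, 0 fits only G (and all 7 values in {0, 2, 4, 6, 8, 10, 12} must be used), so G = 0.
The 6 still-open variables together cover exactly {2, 4, 6, 8, 10, 12} — 6 values for 6 variables — and 12 appears only in E's list, so E = 12.
The 5 still-open variables draw from only 5 values {2, 4, 6, 8, 10}, so each is used; only F can be 6, hence F = 6.

6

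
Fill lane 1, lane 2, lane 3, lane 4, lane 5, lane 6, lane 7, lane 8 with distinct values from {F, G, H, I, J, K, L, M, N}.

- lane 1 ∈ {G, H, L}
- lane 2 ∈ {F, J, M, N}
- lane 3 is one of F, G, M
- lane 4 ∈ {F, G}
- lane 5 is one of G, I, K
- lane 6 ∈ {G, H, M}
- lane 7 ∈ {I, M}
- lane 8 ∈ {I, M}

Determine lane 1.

L

The 2 variables lane 7 and lane 8 are confined to {I, M}, which locks those values in; drop them from lane 2, lane 3, lane 5, lane 6.
lane 3 and lane 4 between them cover only {F, G} — a naked pair. Remove those values from lane 1, lane 2, lane 5, lane 6.
lane 5 must be K (only option left).
That leaves lane 6 = H. So lane 1 can't be H.
So lane 1 = L.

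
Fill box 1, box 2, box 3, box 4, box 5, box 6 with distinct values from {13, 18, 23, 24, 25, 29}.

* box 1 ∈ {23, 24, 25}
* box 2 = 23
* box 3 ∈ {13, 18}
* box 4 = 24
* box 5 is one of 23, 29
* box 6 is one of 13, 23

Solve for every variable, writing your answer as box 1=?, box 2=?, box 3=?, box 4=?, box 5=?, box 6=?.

box 1=25, box 2=23, box 3=18, box 4=24, box 5=29, box 6=13

box 2 has just one choice, so box 2 = 23. So box 1, box 5, box 6 can't be 23.
box 4 must be 24 (only option left). Strike 24 from box 1.
box 5 has just one choice, so box 5 = 29.
box 6 has just one choice, so box 6 = 13. Eliminate 13 elsewhere: box 3.
box 1 has just one choice, so box 1 = 25.
box 3's domain is down to {18}, so box 3 = 18.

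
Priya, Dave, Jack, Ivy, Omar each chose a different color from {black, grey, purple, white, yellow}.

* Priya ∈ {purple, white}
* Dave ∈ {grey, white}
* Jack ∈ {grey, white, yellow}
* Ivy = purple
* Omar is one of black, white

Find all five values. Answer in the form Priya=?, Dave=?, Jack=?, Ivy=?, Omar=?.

Ivy must be purple (only option left). Strike purple from Priya.
Priya's domain is down to {white}, so Priya = white. Strike white from Dave, Jack, Omar.
That leaves Dave = grey. Remove grey from Jack.
Jack has just one choice, so Jack = yellow.
That leaves Omar = black.

Priya=white, Dave=grey, Jack=yellow, Ivy=purple, Omar=black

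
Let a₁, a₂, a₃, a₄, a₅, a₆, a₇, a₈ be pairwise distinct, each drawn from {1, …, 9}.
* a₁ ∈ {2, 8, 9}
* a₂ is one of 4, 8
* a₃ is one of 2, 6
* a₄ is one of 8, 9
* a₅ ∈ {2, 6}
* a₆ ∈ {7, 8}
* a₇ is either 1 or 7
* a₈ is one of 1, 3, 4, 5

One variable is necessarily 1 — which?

The 2 variables a₃ and a₅ are confined to {2, 6}, which locks those values in; drop them from a₁.
a₁ and a₄ between them cover only {8, 9} — a naked pair. Remove those values from a₂, a₆.
a₂ has just one choice, so a₂ = 4. So a₈ can't be 4.
a₆ has just one choice, so a₆ = 7. Remove 7 from a₇.
So 1 goes to a₇.

a₇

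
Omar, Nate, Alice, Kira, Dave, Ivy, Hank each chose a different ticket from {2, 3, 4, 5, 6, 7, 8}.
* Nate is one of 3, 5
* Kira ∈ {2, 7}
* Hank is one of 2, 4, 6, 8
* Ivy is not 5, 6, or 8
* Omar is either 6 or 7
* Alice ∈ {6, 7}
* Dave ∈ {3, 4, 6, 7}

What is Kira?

2

Among the 7 variables, 5 fits only Nate (and all 7 values in {2, 3, 4, 5, 6, 7, 8} must be used), so Nate = 5.
The 6 still-open variables draw from only 6 values {2, 3, 4, 6, 7, 8}, so each is used; only Hank can be 8, hence Hank = 8.
The 2 variables Omar and Alice are confined to {6, 7}, which locks those values in; drop them from Kira, Dave, Ivy.
So Kira = 2.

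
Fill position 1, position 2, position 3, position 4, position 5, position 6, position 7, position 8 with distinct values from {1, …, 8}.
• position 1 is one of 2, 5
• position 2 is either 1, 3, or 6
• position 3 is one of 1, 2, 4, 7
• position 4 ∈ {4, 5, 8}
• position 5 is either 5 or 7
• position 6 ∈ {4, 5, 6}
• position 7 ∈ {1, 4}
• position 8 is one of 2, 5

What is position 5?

7

Among the 8 variables, 3 fits only position 2 (and all 8 values in {1, 2, 3, 4, 5, 6, 7, 8} must be used), so position 2 = 3.
The 7 still-open variables draw from only 7 values {1, 2, 4, 5, 6, 7, 8}, so each is used; only position 6 can be 6, hence position 6 = 6.
Among the 6 still-open variables, 8 fits only position 4 (and all 6 values in {1, 2, 4, 5, 7, 8} must be used), so position 4 = 8.
The 2 variables position 1 and position 8 are confined to {2, 5}, which locks those values in; drop them from position 3, position 5.
So position 5 = 7.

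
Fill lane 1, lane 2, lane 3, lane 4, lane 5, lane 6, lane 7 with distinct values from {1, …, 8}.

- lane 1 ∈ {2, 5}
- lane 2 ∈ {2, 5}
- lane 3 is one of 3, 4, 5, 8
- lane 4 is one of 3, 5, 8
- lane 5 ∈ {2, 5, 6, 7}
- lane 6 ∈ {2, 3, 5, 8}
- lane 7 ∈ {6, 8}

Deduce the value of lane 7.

The 7 variables together cover exactly {2, 3, 4, 5, 6, 7, 8} — 7 values for 7 variables — and 4 appears only in lane 3's list, so lane 3 = 4.
The 6 still-open variables together cover exactly {2, 3, 5, 6, 7, 8} — 6 values for 6 variables — and 7 appears only in lane 5's list, so lane 5 = 7.
The 5 still-open variables together cover exactly {2, 3, 5, 6, 8} — 5 values for 5 variables — and 6 appears only in lane 7's list, so lane 7 = 6.

6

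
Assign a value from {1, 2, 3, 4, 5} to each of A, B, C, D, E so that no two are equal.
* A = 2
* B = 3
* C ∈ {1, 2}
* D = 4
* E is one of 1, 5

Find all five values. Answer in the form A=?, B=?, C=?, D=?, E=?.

A must be 2 (only option left). Remove 2 from C.
B must be 3 (only option left).
C has just one choice, so C = 1. So E can't be 1.
D's domain is down to {4}, so D = 4.
E's domain is down to {5}, so E = 5.

A=2, B=3, C=1, D=4, E=5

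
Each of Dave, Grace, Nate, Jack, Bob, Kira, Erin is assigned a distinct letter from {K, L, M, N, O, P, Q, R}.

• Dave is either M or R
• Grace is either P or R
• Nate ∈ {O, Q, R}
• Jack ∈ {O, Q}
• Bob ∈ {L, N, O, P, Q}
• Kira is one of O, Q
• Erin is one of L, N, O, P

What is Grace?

P

The 7 variables draw from only 7 values {L, M, N, O, P, Q, R}, so each is used; only Dave can be M, hence Dave = M.
Jack and Kira share exactly the 2 values {O, Q}; by pigeonhole those values go to them, so strike O, Q from Nate, Bob, Erin.
Nate has just one choice, so Nate = R. So Grace can't be R.
So Grace = P.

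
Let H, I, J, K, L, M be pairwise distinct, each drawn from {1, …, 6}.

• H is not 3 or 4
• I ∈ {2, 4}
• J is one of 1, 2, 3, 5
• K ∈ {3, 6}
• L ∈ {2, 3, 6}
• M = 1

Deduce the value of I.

M's domain is down to {1}, so M = 1. Strike 1 from H, J.
The 5 still-open variables together cover exactly {2, 3, 4, 5, 6} — 5 values for 5 variables — and 4 appears only in I's list, so I = 4.

4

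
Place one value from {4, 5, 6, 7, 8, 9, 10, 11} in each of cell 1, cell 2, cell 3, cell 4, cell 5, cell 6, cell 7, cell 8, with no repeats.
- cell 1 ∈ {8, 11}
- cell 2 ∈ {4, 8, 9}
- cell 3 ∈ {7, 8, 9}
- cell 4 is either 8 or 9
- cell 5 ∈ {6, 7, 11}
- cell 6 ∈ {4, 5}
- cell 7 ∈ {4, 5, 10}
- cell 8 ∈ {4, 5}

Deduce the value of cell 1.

11

The 8 variables together cover exactly {4, 5, 6, 7, 8, 9, 10, 11} — 8 values for 8 variables — and 6 appears only in cell 5's list, so cell 5 = 6.
Among the 7 still-open variables, 7 fits only cell 3 (and all 7 values in {4, 5, 7, 8, 9, 10, 11} must be used), so cell 3 = 7.
Among the 6 still-open variables, 10 fits only cell 7 (and all 6 values in {4, 5, 8, 9, 10, 11} must be used), so cell 7 = 10.
Among the 5 still-open variables, 11 fits only cell 1 (and all 5 values in {4, 5, 8, 9, 11} must be used), so cell 1 = 11.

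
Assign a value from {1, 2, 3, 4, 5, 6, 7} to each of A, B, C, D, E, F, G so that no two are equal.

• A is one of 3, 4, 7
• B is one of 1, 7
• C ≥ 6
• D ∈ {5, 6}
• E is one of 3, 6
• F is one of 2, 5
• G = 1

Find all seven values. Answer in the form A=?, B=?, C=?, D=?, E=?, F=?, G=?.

A=4, B=7, C=6, D=5, E=3, F=2, G=1

G has just one choice, so G = 1. Strike 1 from B.
That leaves B = 7. Remove 7 from A, C.
C has just one choice, so C = 6. Remove 6 from D, E.
D has just one choice, so D = 5. Eliminate 5 elsewhere: F.
E's domain is down to {3}, so E = 3. Remove 3 from A.
F must be 2 (only option left).
A's domain is down to {4}, so A = 4.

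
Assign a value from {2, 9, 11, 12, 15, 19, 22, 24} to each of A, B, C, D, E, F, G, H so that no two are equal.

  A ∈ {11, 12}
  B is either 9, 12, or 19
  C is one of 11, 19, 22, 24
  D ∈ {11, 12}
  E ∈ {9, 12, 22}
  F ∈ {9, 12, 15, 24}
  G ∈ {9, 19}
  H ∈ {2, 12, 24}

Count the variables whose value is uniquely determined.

4

The 8 variables draw from only 8 values {2, 9, 11, 12, 15, 19, 22, 24}, so each is used; only H can be 2, hence H = 2.
The 7 still-open variables together cover exactly {9, 11, 12, 15, 19, 22, 24} — 7 values for 7 variables — and 15 appears only in F's list, so F = 15.
The 6 still-open variables together cover exactly {9, 11, 12, 19, 22, 24} — 6 values for 6 variables — and 24 appears only in C's list, so C = 24.
Among the 5 still-open variables, 22 fits only E (and all 5 values in {9, 11, 12, 19, 22} must be used), so E = 22.
The 2 variables A and D are confined to {11, 12}, which locks those values in; drop them from B.
Determined: C=24, E=22, F=15, H=2. The other variables each still have more than one consistent value. That makes 4.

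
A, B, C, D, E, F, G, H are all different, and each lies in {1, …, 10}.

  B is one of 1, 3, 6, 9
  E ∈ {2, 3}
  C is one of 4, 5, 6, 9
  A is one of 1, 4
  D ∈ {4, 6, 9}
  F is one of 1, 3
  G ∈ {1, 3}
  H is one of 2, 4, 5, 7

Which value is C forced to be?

The 8 variables draw from only 8 values {1, 2, 3, 4, 5, 6, 7, 9}, so each is used; only H can be 7, hence H = 7.
The 7 still-open variables draw from only 7 values {1, 2, 3, 4, 5, 6, 9}, so each is used; only E can be 2, hence E = 2.
The 6 still-open variables together cover exactly {1, 3, 4, 5, 6, 9} — 6 values for 6 variables — and 5 appears only in C's list, so C = 5.

5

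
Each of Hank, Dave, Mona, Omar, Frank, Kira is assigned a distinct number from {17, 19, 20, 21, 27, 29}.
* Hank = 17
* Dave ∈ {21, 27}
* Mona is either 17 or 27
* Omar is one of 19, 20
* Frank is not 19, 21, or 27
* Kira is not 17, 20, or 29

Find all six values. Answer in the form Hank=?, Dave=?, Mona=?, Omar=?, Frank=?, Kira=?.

Hank=17, Dave=21, Mona=27, Omar=20, Frank=29, Kira=19

Hank must be 17 (only option left). Strike 17 from Mona, Frank.
Mona's domain is down to {27}, so Mona = 27. So Dave, Kira can't be 27.
Dave must be 21 (only option left). Strike 21 from Kira.
Kira's domain is down to {19}, so Kira = 19. Strike 19 from Omar.
Omar has just one choice, so Omar = 20. Remove 20 from Frank.
Frank must be 29 (only option left).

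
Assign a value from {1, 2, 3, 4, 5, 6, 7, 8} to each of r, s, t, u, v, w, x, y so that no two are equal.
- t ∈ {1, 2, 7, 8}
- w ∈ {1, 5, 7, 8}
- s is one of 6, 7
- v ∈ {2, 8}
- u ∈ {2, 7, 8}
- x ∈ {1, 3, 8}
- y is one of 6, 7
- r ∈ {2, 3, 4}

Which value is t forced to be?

1

The 8 variables together cover exactly {1, 2, 3, 4, 5, 6, 7, 8} — 8 values for 8 variables — and 4 appears only in r's list, so r = 4.
Among the 7 still-open variables, 3 fits only x (and all 7 values in {1, 2, 3, 5, 6, 7, 8} must be used), so x = 3.
The 6 still-open variables draw from only 6 values {1, 2, 5, 6, 7, 8}, so each is used; only w can be 5, hence w = 5.
The 5 still-open variables draw from only 5 values {1, 2, 6, 7, 8}, so each is used; only t can be 1, hence t = 1.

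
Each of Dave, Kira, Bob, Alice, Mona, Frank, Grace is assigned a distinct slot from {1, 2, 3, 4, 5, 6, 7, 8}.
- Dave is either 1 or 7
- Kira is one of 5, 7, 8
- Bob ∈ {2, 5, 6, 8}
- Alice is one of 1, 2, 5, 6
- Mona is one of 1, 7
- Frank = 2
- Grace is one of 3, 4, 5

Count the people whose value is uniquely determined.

1

Frank has just one choice, so Frank = 2. So Bob, Alice can't be 2.
The 2 variables Dave and Mona are confined to {1, 7}, which locks those values in; drop them from Kira, Alice.
The 3 variables Kira, Bob, Alice are confined to {5, 6, 8}, which locks those values in; drop them from Grace.
Determined: Frank=2. The other people each still have more than one consistent value. That makes 1.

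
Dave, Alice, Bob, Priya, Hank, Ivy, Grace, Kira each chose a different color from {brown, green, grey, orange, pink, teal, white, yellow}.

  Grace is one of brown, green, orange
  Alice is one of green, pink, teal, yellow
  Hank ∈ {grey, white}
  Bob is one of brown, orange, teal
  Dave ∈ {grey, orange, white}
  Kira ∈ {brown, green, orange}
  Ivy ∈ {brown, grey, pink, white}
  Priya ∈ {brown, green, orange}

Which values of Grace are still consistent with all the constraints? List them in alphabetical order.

The 8 variables draw from only 8 values {brown, green, grey, orange, pink, teal, white, yellow}, so each is used; only Alice can be yellow, hence Alice = yellow.
The 7 still-open variables draw from only 7 values {brown, green, grey, orange, pink, teal, white}, so each is used; only Ivy can be pink, hence Ivy = pink.
The 6 still-open variables together cover exactly {brown, green, grey, orange, teal, white} — 6 values for 6 variables — and teal appears only in Bob's list, so Bob = teal.
Priya, Grace, Kira share exactly the 3 values {brown, green, orange}; by pigeonhole those values go to them, so strike brown, green, orange from Dave.
No further eliminations apply; Grace can still be any of brown, green, orange.

brown, green, orange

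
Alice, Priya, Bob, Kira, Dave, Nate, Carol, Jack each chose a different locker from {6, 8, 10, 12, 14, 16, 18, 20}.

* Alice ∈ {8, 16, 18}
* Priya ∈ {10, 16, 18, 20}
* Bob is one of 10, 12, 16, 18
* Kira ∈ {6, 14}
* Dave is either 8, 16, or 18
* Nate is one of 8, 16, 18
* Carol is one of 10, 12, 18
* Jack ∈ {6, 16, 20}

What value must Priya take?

The 8 variables draw from only 8 values {6, 8, 10, 12, 14, 16, 18, 20}, so each is used; only Kira can be 14, hence Kira = 14.
The 7 still-open variables draw from only 7 values {6, 8, 10, 12, 16, 18, 20}, so each is used; only Jack can be 6, hence Jack = 6.
The 6 still-open variables draw from only 6 values {8, 10, 12, 16, 18, 20}, so each is used; only Priya can be 20, hence Priya = 20.

20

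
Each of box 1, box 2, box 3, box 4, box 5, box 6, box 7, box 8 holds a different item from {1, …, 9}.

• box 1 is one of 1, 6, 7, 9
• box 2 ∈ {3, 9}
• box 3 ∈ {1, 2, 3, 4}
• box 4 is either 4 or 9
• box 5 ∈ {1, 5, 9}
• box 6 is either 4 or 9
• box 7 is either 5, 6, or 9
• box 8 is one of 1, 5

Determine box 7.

The 8 variables draw from only 8 values {1, 2, 3, 4, 5, 6, 7, 9}, so each is used; only box 3 can be 2, hence box 3 = 2.
Among the 7 still-open variables, 3 fits only box 2 (and all 7 values in {1, 3, 4, 5, 6, 7, 9} must be used), so box 2 = 3.
Among the 6 still-open variables, 7 fits only box 1 (and all 6 values in {1, 4, 5, 6, 7, 9} must be used), so box 1 = 7.
The 5 still-open variables draw from only 5 values {1, 4, 5, 6, 9}, so each is used; only box 7 can be 6, hence box 7 = 6.

6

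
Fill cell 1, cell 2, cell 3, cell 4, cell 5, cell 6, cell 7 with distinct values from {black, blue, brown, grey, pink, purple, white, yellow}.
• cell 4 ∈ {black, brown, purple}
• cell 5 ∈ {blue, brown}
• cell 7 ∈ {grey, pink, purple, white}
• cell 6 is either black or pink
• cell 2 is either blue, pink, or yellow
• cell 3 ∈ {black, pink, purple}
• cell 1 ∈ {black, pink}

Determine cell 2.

yellow

cell 1 and cell 6 share exactly the 2 values {black, pink}; by pigeonhole those values go to them, so strike black, pink from cell 2, cell 3, cell 4, cell 7.
cell 3 has just one choice, so cell 3 = purple. Strike purple from cell 4, cell 7.
cell 4 must be brown (only option left). So cell 5 can't be brown.
cell 5 has just one choice, so cell 5 = blue. Remove blue from cell 2.
So cell 2 = yellow.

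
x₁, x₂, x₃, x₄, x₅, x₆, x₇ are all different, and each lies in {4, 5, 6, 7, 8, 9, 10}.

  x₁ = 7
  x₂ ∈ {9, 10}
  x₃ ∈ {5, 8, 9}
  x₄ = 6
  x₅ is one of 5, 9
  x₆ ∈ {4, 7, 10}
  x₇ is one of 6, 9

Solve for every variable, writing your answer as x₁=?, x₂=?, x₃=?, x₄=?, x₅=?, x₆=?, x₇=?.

x₁ must be 7 (only option left). Strike 7 from x₆.
x₄'s domain is down to {6}, so x₄ = 6. Remove 6 from x₇.
That leaves x₇ = 9. Eliminate 9 elsewhere: x₂, x₃, x₅.
x₂ has just one choice, so x₂ = 10. Eliminate 10 elsewhere: x₆.
x₅ has just one choice, so x₅ = 5. Strike 5 from x₃.
That leaves x₆ = 4.
That leaves x₃ = 8.

x₁=7, x₂=10, x₃=8, x₄=6, x₅=5, x₆=4, x₇=9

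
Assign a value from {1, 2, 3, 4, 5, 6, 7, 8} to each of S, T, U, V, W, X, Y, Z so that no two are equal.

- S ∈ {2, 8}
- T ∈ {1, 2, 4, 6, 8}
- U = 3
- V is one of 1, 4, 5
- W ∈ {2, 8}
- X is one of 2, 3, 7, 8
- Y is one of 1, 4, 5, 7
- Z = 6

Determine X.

7

U's domain is down to {3}, so U = 3. Strike 3 from X.
That leaves Z = 6. Strike 6 from T.
The 2 variables S and W are confined to {2, 8}, which locks those values in; drop them from T, X.
So X = 7.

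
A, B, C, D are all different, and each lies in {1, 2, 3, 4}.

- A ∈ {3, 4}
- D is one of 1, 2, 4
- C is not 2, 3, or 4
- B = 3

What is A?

4

B's domain is down to {3}, so B = 3. Eliminate 3 elsewhere: A.
So A = 4.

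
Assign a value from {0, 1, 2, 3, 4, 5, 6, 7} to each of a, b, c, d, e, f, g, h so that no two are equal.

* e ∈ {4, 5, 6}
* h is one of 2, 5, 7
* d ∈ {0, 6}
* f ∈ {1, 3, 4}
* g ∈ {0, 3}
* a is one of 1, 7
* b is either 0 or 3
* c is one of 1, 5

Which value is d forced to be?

The 8 variables together cover exactly {0, 1, 2, 3, 4, 5, 6, 7} — 8 values for 8 variables — and 2 appears only in h's list, so h = 2.
Among the 7 still-open variables, 7 fits only a (and all 7 values in {0, 1, 3, 4, 5, 6, 7} must be used), so a = 7.
b and g between them cover only {0, 3} — a naked pair. Remove those values from d, f.
So d = 6.

6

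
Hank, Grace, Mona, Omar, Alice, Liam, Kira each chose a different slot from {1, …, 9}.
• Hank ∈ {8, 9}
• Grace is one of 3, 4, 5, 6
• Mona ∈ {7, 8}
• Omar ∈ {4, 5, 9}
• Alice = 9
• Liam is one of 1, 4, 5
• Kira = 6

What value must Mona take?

7

Alice must be 9 (only option left). Strike 9 from Hank, Omar.
Kira must be 6 (only option left). Remove 6 from Grace.
Hank has just one choice, so Hank = 8. Remove 8 from Mona.
So Mona = 7.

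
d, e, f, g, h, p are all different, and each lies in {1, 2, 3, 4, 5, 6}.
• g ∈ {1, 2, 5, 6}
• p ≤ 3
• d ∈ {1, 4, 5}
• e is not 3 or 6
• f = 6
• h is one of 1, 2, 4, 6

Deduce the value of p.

f has just one choice, so f = 6. Eliminate 6 elsewhere: g, h.
Among the 5 still-open variables, 3 fits only p (and all 5 values in {1, 2, 3, 4, 5} must be used), so p = 3.

3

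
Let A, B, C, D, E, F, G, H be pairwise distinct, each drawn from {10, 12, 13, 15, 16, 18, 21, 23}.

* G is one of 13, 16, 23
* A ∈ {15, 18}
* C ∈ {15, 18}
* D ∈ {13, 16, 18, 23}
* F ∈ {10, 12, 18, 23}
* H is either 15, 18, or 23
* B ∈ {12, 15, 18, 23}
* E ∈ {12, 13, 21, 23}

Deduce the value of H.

The 8 variables draw from only 8 values {10, 12, 13, 15, 16, 18, 21, 23}, so each is used; only F can be 10, hence F = 10.
Among the 7 still-open variables, 21 fits only E (and all 7 values in {12, 13, 15, 16, 18, 21, 23} must be used), so E = 21.
Among the 6 still-open variables, 12 fits only B (and all 6 values in {12, 13, 15, 16, 18, 23} must be used), so B = 12.
A and C between them cover only {15, 18} — a naked pair. Remove those values from D, H.
So H = 23.

23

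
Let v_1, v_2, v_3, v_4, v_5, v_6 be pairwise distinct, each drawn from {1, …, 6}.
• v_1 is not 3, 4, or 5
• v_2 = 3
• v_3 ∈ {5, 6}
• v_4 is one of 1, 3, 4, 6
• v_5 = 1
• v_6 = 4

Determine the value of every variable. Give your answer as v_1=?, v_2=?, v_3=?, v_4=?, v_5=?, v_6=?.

v_1=2, v_2=3, v_3=5, v_4=6, v_5=1, v_6=4

v_2's domain is down to {3}, so v_2 = 3. Remove 3 from v_4.
v_5 has just one choice, so v_5 = 1. Eliminate 1 elsewhere: v_1, v_4.
v_6 must be 4 (only option left). Eliminate 4 elsewhere: v_4.
v_4 must be 6 (only option left). Eliminate 6 elsewhere: v_1, v_3.
v_1 must be 2 (only option left).
That leaves v_3 = 5.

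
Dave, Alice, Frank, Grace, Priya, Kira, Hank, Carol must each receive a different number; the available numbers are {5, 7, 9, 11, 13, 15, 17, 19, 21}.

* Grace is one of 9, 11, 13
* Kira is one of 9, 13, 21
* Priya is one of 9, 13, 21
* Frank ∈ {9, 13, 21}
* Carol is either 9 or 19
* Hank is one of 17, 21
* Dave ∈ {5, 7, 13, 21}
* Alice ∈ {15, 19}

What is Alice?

Frank, Priya, Kira share exactly the 3 values {9, 13, 21}; by pigeonhole those values go to them, so strike 9, 13, 21 from Dave, Grace, Hank, Carol.
That leaves Grace = 11.
Hank's domain is down to {17}, so Hank = 17.
Carol has just one choice, so Carol = 19. So Alice can't be 19.
So Alice = 15.

15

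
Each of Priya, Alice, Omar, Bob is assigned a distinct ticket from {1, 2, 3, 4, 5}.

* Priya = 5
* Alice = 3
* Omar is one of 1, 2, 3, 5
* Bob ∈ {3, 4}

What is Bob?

4

Priya must be 5 (only option left). Remove 5 from Omar.
That leaves Alice = 3. Remove 3 from Omar, Bob.
So Bob = 4.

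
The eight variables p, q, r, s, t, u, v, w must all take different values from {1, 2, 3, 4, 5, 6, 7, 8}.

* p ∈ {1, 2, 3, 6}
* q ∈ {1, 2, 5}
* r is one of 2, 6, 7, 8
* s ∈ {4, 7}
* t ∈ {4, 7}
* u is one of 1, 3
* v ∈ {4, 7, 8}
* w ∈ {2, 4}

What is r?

Among the 8 variables, 5 fits only q (and all 8 values in {1, 2, 3, 4, 5, 6, 7, 8} must be used), so q = 5.
The 2 variables s and t are confined to {4, 7}, which locks those values in; drop them from r, v, w.
That leaves v = 8. Eliminate 8 elsewhere: r.
w has just one choice, so w = 2. Eliminate 2 elsewhere: p, r.
So r = 6.

6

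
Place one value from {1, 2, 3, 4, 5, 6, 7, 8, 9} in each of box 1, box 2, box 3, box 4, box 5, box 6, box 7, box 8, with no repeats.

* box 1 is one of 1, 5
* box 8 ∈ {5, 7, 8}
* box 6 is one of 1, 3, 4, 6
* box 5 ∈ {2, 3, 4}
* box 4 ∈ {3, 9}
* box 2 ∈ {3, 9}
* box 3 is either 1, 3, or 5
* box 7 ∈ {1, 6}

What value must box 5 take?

2

box 2 and box 4 between them cover only {3, 9} — a naked pair. Remove those values from box 3, box 5, box 6.
box 1 and box 3 between them cover only {1, 5} — a naked pair. Remove those values from box 6, box 7, box 8.
box 7's domain is down to {6}, so box 7 = 6. Eliminate 6 elsewhere: box 6.
box 6's domain is down to {4}, so box 6 = 4. So box 5 can't be 4.
So box 5 = 2.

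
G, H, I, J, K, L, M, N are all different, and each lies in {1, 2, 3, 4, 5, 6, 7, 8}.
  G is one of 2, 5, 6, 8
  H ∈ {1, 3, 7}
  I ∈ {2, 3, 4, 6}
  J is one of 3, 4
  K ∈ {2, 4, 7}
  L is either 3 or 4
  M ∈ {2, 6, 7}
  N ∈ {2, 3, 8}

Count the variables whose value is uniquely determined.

Among the 8 variables, 1 fits only H (and all 8 values in {1, 2, 3, 4, 5, 6, 7, 8} must be used), so H = 1.
The 7 still-open variables together cover exactly {2, 3, 4, 5, 6, 7, 8} — 7 values for 7 variables — and 5 appears only in G's list, so G = 5.
Among the 6 still-open variables, 8 fits only N (and all 6 values in {2, 3, 4, 6, 7, 8} must be used), so N = 8.
J and L share exactly the 2 values {3, 4}; by pigeonhole those values go to them, so strike 3, 4 from I, K.
Determined: G=5, H=1, N=8. The other variables each still have more than one consistent value. That makes 3.

3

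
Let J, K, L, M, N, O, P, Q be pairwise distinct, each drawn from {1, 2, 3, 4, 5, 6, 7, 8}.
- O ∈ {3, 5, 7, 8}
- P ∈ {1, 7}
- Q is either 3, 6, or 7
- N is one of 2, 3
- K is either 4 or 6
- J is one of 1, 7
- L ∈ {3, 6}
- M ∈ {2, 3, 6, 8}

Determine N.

Among the 8 variables, 4 fits only K (and all 8 values in {1, 2, 3, 4, 5, 6, 7, 8} must be used), so K = 4.
The 7 still-open variables together cover exactly {1, 2, 3, 5, 6, 7, 8} — 7 values for 7 variables — and 5 appears only in O's list, so O = 5.
The 6 still-open variables together cover exactly {1, 2, 3, 6, 7, 8} — 6 values for 6 variables — and 8 appears only in M's list, so M = 8.
The 5 still-open variables draw from only 5 values {1, 2, 3, 6, 7}, so each is used; only N can be 2, hence N = 2.

2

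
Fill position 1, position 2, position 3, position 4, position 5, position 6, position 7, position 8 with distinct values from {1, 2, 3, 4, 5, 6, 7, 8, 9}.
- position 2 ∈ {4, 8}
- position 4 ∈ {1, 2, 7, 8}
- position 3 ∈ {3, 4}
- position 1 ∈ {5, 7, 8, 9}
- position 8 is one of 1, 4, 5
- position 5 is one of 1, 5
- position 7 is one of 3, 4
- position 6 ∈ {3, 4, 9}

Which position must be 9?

The 8 variables draw from only 8 values {1, 2, 3, 4, 5, 7, 8, 9}, so each is used; only position 4 can be 2, hence position 4 = 2.
Among the 7 still-open variables, 7 fits only position 1 (and all 7 values in {1, 3, 4, 5, 7, 8, 9} must be used), so position 1 = 7.
Among the 6 still-open variables, 8 fits only position 2 (and all 6 values in {1, 3, 4, 5, 8, 9} must be used), so position 2 = 8.
Among the 5 still-open variables, 9 fits only position 6 (and all 5 values in {1, 3, 4, 5, 9} must be used), so position 6 = 9.

position 6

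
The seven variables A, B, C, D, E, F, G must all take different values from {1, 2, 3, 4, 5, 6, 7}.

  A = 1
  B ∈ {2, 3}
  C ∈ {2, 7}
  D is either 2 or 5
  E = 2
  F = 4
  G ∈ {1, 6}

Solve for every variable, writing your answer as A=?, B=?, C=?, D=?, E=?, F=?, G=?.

A has just one choice, so A = 1. So G can't be 1.
That leaves E = 2. Eliminate 2 elsewhere: B, C, D.
F's domain is down to {4}, so F = 4.
That leaves G = 6.
B must be 3 (only option left).
That leaves C = 7.
D must be 5 (only option left).

A=1, B=3, C=7, D=5, E=2, F=4, G=6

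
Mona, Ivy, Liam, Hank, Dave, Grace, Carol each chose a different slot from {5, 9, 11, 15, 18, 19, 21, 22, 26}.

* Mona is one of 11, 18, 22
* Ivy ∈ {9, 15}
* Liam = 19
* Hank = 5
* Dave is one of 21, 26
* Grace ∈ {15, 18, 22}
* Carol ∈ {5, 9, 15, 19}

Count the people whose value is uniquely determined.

2

Liam's domain is down to {19}, so Liam = 19. Remove 19 from Carol.
Hank's domain is down to {5}, so Hank = 5. Remove 5 from Carol.
Ivy and Carol between them cover only {9, 15} — a naked pair. Remove those values from Grace.
Determined: Liam=19, Hank=5. The other people each still have more than one consistent value. That makes 2.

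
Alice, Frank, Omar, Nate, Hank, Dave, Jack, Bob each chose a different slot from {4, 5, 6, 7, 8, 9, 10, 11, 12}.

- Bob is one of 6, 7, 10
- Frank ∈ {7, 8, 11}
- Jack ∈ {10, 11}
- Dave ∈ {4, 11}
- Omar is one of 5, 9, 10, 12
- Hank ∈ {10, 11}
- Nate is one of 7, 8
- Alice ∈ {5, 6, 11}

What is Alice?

5

Hank and Jack share exactly the 2 values {10, 11}; by pigeonhole those values go to them, so strike 10, 11 from Alice, Frank, Omar, Dave, Bob.
Dave's domain is down to {4}, so Dave = 4.
Frank and Nate between them cover only {7, 8} — a naked pair. Remove those values from Bob.
Bob's domain is down to {6}, so Bob = 6. Eliminate 6 elsewhere: Alice.
So Alice = 5.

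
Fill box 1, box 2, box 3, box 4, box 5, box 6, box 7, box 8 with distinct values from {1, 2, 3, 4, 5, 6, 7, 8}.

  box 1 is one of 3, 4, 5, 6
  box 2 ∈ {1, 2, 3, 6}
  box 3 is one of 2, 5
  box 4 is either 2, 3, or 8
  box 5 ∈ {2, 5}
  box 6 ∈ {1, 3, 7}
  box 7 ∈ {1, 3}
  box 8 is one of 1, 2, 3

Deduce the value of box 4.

The 8 variables draw from only 8 values {1, 2, 3, 4, 5, 6, 7, 8}, so each is used; only box 1 can be 4, hence box 1 = 4.
Among the 7 still-open variables, 6 fits only box 2 (and all 7 values in {1, 2, 3, 5, 6, 7, 8} must be used), so box 2 = 6.
The 6 still-open variables draw from only 6 values {1, 2, 3, 5, 7, 8}, so each is used; only box 6 can be 7, hence box 6 = 7.
The 5 still-open variables draw from only 5 values {1, 2, 3, 5, 8}, so each is used; only box 4 can be 8, hence box 4 = 8.

8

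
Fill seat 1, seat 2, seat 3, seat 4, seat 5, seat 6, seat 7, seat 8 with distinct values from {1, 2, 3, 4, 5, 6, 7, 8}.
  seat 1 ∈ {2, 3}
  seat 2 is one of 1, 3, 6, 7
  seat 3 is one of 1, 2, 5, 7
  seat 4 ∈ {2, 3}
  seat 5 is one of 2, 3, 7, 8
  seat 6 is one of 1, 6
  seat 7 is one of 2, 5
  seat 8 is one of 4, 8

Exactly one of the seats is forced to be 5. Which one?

The 8 variables together cover exactly {1, 2, 3, 4, 5, 6, 7, 8} — 8 values for 8 variables — and 4 appears only in seat 8's list, so seat 8 = 4.
The 7 still-open variables draw from only 7 values {1, 2, 3, 5, 6, 7, 8}, so each is used; only seat 5 can be 8, hence seat 5 = 8.
seat 1 and seat 4 between them cover only {2, 3} — a naked pair. Remove those values from seat 2, seat 3, seat 7.
So 5 goes to seat 7.

seat 7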